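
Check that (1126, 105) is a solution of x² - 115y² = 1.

Compute x² = 1126² = 1267876
Compute 115y² = 115·105² = 115·11025 = 1267875
x² - 115y² = 1267876 - 1267875 = 1
Since this equals 1, (1126, 105) is a solution.

Yes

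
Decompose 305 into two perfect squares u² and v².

We need to find integers u, v > 0 such that u² + v² = 305.
Trying u = 4: v² = 305 - 4² = 305 - 16 = 289
v = 17
Check: 4² + 17² = 16 + 289 = 305 ✓

305 = 4² + 17²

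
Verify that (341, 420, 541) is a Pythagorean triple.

Compute a² + b²:
341² + 420² = 116281 + 176400 = 292681
Compute c²:
541² = 292681
Since 292681 = 292681, it is a Pythagorean triple.

Yes, it is a Pythagorean triple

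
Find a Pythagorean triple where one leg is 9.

We need the other leg and hypotenuse such that 9² + x² = c².
Take x = 40, c = 41: 9² + 40² = 81 + 1600 = 1681 = 41² ✓
Triple: (9, 40, 41)

(9, 40, 41)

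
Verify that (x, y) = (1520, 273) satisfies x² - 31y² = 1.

Compute x² = 1520² = 2310400
Compute 31y² = 31·273² = 31·74529 = 2310399
x² - 31y² = 2310400 - 2310399 = 1
Since this equals 1, (1520, 273) is a solution.

Yes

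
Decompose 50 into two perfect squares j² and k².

We need to find integers j, k > 0 such that j² + k² = 50.
Trying j = 1: k² = 50 - 1² = 50 - 1 = 49
k = 7
Check: 1² + 7² = 1 + 49 = 50 ✓

50 = 1² + 7²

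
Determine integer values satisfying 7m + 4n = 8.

Step 1: Check solvability.
gcd(7, 4) = 1
Since 1 divides 8, solutions exist.

Step 2: Apply extended Euclidean algorithm to find gcd.
We find integers such that 7*x0 + 4*y0 = 1

Step 3: Scale the particular solution.
Multiply by 8/1 = 8:
m = -8, n = 16

Step 4: Verify.
7*(-8) + 4*(16) = 8 = 8 ✓

m = -8, n = 16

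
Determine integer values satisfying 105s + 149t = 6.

Step 1: Check solvability.
gcd(105, 149) = 1
Since 1 divides 6, solutions exist.

Step 2: Apply extended Euclidean algorithm to find gcd.
We find integers such that 105*x0 + 149*y0 = 1

Step 3: Scale the particular solution.
Multiply by 6/1 = 6:
s = 264, t = -186

Step 4: Verify.
105*(264) + 149*(-186) = 6 = 6 ✓

s = 264, t = -186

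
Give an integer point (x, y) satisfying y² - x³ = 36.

Try small integer x values and check whether x³ + 36 is a perfect square.
x = 0: x³ + 36 = 0³ + 36 = 0 + 36 = 36
Is 36 a perfect square? 6² = 36 ✓
So (x, y) = (0, -6) is a solution.

x = 0, y = -6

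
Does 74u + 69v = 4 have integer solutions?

Step 1: Compute gcd(74, 69).
gcd(74, 69) = 1

Step 2: Check divisibility.
Does 1 divide 4? 4 = 1 x 4, so yes.

By the theorem on linear Diophantine equations, 74u + 69v = 4 has integer solutions if and only if gcd(74, 69) divides 4. Since 1 | 4, solutions exist.

Yes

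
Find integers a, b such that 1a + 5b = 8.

Step 1: Check solvability.
gcd(1, 5) = 1
Since 1 divides 8, solutions exist.

Step 2: Apply extended Euclidean algorithm to find gcd.
We find integers such that 1*x0 + 5*y0 = 1

Step 3: Scale the particular solution.
Multiply by 8/1 = 8:
a = 8, b = 0

Step 4: Verify.
1*(8) + 5*(0) = 8 = 8 ✓

a = 8, b = 0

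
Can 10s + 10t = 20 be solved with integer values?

Step 1: Compute gcd(10, 10).
gcd(10, 10) = 10

Step 2: Check divisibility.
Does 10 divide 20? 20 = 10 x 2, so yes.

By the theorem on linear Diophantine equations, 10s + 10t = 20 has integer solutions if and only if gcd(10, 10) divides 20. Since 10 | 20, solutions exist.

Yes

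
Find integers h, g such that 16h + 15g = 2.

Step 1: Check solvability.
gcd(16, 15) = 1
Since 1 divides 2, solutions exist.

Step 2: Apply extended Euclidean algorithm to find gcd.
We find integers such that 16*x0 + 15*y0 = 1

Step 3: Scale the particular solution.
Multiply by 2/1 = 2:
h = 2, g = -2

Step 4: Verify.
16*(2) + 15*(-2) = 2 = 2 ✓

h = 2, g = -2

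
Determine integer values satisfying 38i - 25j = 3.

Step 1: Check solvability.
gcd(38, 25) = 1
Since 1 divides 3, solutions exist.

Step 2: Apply extended Euclidean algorithm to find gcd.
We find integers such that 38*x0 + 25*y0 = 1

Step 3: Scale the particular solution.
Multiply by 3/1 = 3:
i = 6, j = 9

Step 4: Verify.
38*(6) - 25*(9) = 3 = 3 ✓

i = 6, j = 9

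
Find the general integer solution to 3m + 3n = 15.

Step 1: Compute gcd(3, 3) = 3.
Since 3 divides 15, solutions exist.

Step 2: Find a particular solution using extended Euclidean algorithm.
We get m₀ = 0, n₀ = 5.
Check: 3*0 + 3*5 = 15 = 15 ✓

Step 3: Write the general solution.
m = 0 + (3/3)t = 0 + 1t
n = 5 - (3/3)t = 5 - 1t
for any integer t.

m = 0 + 1t, n = 5 - 1t for integer t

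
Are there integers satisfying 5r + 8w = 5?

Step 1: Compute gcd(5, 8).
gcd(5, 8) = 1

Step 2: Check divisibility.
Does 1 divide 5? 5 = 1 x 5, so yes.

By the theorem on linear Diophantine equations, 5r + 8w = 5 has integer solutions if and only if gcd(5, 8) divides 5. Since 1 | 5, solutions exist.

Yes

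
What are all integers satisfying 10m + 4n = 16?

Step 1: Compute gcd(10, 4) = 2.
Since 2 divides 16, solutions exist.

Step 2: Find a particular solution using extended Euclidean algorithm.
We get m₀ = 8, n₀ = -16.
Check: 10*8 + 4*-16 = 16 = 16 ✓

Step 3: Write the general solution.
m = 8 + (4/2)t = 8 + 2t
n = -16 - (10/2)t = -16 - 5t
for any integer t.

m = 8 + 2t, n = -16 - 5t for integer t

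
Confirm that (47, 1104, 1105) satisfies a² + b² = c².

Compute a² + b² = 47² + 1104² = 2209 + 1218816 = 1221025
Compute c² = 1105² = 1221025
Since 1221025 = 1221025, confirmed.

Yes, it is a Pythagorean triple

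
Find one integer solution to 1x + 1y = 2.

Step 1: Check solvability.
gcd(1, 1) = 1
Since 1 divides 2, solutions exist.

Step 2: Apply extended Euclidean algorithm to find gcd.
We find integers such that 1*x0 + 1*y0 = 1

Step 3: Scale the particular solution.
Multiply by 2/1 = 2:
x = 0, y = 2

Step 4: Verify.
1*(0) + 1*(2) = 2 = 2 ✓

x = 0, y = 2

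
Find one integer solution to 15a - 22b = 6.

Step 1: Check solvability.
gcd(15, 22) = 1
Since 1 divides 6, solutions exist.

Step 2: Apply extended Euclidean algorithm to find gcd.
We find integers such that 15*x0 + 22*y0 = 1

Step 3: Scale the particular solution.
Multiply by 6/1 = 6:
a = 18, b = 12

Step 4: Verify.
15*(18) - 22*(12) = 6 = 6 ✓

a = 18, b = 12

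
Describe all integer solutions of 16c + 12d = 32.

Step 1: Compute gcd(16, 12) = 4.
Since 4 divides 32, solutions exist.

Step 2: Find a particular solution using extended Euclidean algorithm.
We get c₀ = 8, d₀ = -8.
Check: 16*8 + 12*-8 = 32 = 32 ✓

Step 3: Write the general solution.
c = 8 + (12/4)t = 8 + 3t
d = -8 - (16/4)t = -8 - 4t
for any integer t.

c = 8 + 3t, d = -8 - 4t for integer t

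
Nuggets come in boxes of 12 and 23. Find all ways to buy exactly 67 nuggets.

We need non-negative integers (x, y) with 12x + 23y = 67.
For each x in 0..5, check if 67 - 12x is a non-negative multiple of 23.
No x yields an integer y ≥ 0.

No solution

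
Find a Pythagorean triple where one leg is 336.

We need the other leg and hypotenuse such that 336² + x² = c².
Take x = 527, c = 625: 336² + 527² = 112896 + 277729 = 390625 = 625² ✓
Triple: (527, 336, 625)

(527, 336, 625)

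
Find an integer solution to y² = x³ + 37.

Try small integer x values and check whether x³ + 37 is a perfect square.
x = 3: x³ + 37 = 3³ + 37 = 27 + 37 = 64
Is 64 a perfect square? 8² = 64 ✓
So (x, y) = (3, -8) is a solution.

x = 3, y = -8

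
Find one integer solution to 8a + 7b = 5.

Step 1: Check solvability.
gcd(8, 7) = 1
Since 1 divides 5, solutions exist.

Step 2: Apply extended Euclidean algorithm to find gcd.
We find integers such that 8*x0 + 7*y0 = 1

Step 3: Scale the particular solution.
Multiply by 5/1 = 5:
a = 5, b = -5

Step 4: Verify.
8*(5) + 7*(-5) = 5 = 5 ✓

a = 5, b = -5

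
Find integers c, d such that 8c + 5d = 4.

Step 1: Check solvability.
gcd(8, 5) = 1
Since 1 divides 4, solutions exist.

Step 2: Apply extended Euclidean algorithm to find gcd.
We find integers such that 8*x0 + 5*y0 = 1

Step 3: Scale the particular solution.
Multiply by 4/1 = 4:
c = 8, d = -12

Step 4: Verify.
8*(8) + 5*(-12) = 4 = 4 ✓

c = 8, d = -12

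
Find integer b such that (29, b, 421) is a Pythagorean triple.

b² = c² - a² = 421² - 29² = 177241 - 841 = 176400
b = sqrt(176400) = 420

420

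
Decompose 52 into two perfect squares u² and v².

We need to find integers u, v > 0 such that u² + v² = 52.
Trying u = 4: v² = 52 - 4² = 52 - 16 = 36
v = 6
Check: 4² + 6² = 16 + 36 = 52 ✓

52 = 4² + 6²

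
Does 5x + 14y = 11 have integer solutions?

Step 1: Compute gcd(5, 14).
gcd(5, 14) = 1

Step 2: Check divisibility.
Does 1 divide 11? 11 = 1 x 11, so yes.

By the theorem on linear Diophantine equations, 5x + 14y = 11 has integer solutions if and only if gcd(5, 14) divides 11. Since 1 | 11, solutions exist.

Yes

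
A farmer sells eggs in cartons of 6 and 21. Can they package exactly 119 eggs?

We need non-negative a, b with 6a + 21b = 119.
gcd(6, 21) = 3, and 3 does not divide 119.
No integer solutions exist.

No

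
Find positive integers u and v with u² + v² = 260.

We need to find integers u, v > 0 such that u² + v² = 260.
Trying u = 2: v² = 260 - 2² = 260 - 4 = 256
v = 16
Check: 2² + 16² = 4 + 256 = 260 ✓

260 = 2² + 16²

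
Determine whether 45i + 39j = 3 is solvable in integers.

Step 1: Compute gcd(45, 39).
gcd(45, 39) = 3

Step 2: Check divisibility.
Does 3 divide 3? 3 = 3 x 1, so yes.

By the theorem on linear Diophantine equations, 45i + 39j = 3 has integer solutions if and only if gcd(45, 39) divides 3. Since 3 | 3, solutions exist.

Yes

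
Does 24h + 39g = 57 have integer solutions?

Step 1: Compute gcd(24, 39).
gcd(24, 39) = 3

Step 2: Check divisibility.
Does 3 divide 57? 57 = 3 x 19, so yes.

By the theorem on linear Diophantine equations, 24h + 39g = 57 has integer solutions if and only if gcd(24, 39) divides 57. Since 3 | 57, solutions exist.

Yes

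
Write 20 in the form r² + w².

We need to find integers r, w > 0 such that r² + w² = 20.
Trying r = 2: w² = 20 - 2² = 20 - 4 = 16
w = 4
Check: 2² + 4² = 4 + 16 = 20 ✓

20 = 2² + 4²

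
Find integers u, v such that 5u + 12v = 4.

Step 1: Check solvability.
gcd(5, 12) = 1
Since 1 divides 4, solutions exist.

Step 2: Apply extended Euclidean algorithm to find gcd.
We find integers such that 5*x0 + 12*y0 = 1

Step 3: Scale the particular solution.
Multiply by 4/1 = 4:
u = 20, v = -8

Step 4: Verify.
5*(20) + 12*(-8) = 4 = 4 ✓

u = 20, v = -8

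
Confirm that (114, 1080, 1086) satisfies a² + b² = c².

Compute a² + b² = 114² + 1080² = 12996 + 1166400 = 1179396
Compute c² = 1086² = 1179396
Since 1179396 = 1179396, confirmed.

Yes, it is a Pythagorean triple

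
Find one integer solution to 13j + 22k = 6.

Step 1: Check solvability.
gcd(13, 22) = 1
Since 1 divides 6, solutions exist.

Step 2: Apply extended Euclidean algorithm to find gcd.
We find integers such that 13*x0 + 22*y0 = 1

Step 3: Scale the particular solution.
Multiply by 6/1 = 6:
j = -30, k = 18

Step 4: Verify.
13*(-30) + 22*(18) = 6 = 6 ✓

j = -30, k = 18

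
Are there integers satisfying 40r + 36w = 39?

Step 1: Compute gcd(40, 36).
gcd(40, 36) = 4

Step 2: Check divisibility.
Does 4 divide 39? 39 = 4 x 9 + 3, so no.

By the theorem on linear Diophantine equations, 40r + 36w = 39 has integer solutions if and only if gcd(40, 36) divides 39. Since 4 does not divide 39, no solutions exist.

No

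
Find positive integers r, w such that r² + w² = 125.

Search for r with 125 - r² a perfect square.
r = 2: 125 - 2² = 125 - 4 = 121 = 11² ✓
So r = 2, w = 11.

r = 2, w = 11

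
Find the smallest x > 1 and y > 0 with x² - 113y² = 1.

We seek the smallest positive integers (x, y) with x² - 113y² = 1, i.e., x² = 113y² + 1.
Try successive y values:
y = 1: x² = 113·1² + 1 = 114, not a perfect square
y = 2: x² = 113·2² + 1 = 453, not a perfect square
y = 3: x² = 113·3² + 1 = 1018, not a perfect square
... continuing the search (or via continued fractions) ...
y = 113296: x² = 113·113296² + 1 = 1450466148609, x = 1204353 ✓

Verify: 1204353² - 113·113296² = 1450466148609 - 1450466148608 = 1 ✓

x = 1204353, y = 113296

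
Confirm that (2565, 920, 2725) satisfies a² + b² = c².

Compute a² + b² = 2565² + 920² = 6579225 + 846400 = 7425625
Compute c² = 2725² = 7425625
Since 7425625 = 7425625, confirmed.

Yes, it is a Pythagorean triple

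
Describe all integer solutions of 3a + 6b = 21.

Step 1: Compute gcd(3, 6) = 3.
Since 3 divides 21, solutions exist.

Step 2: Find a particular solution using extended Euclidean algorithm.
We get a₀ = 7, b₀ = 0.
Check: 3*7 + 6*0 = 21 = 21 ✓

Step 3: Write the general solution.
a = 7 + (6/3)t = 7 + 2t
b = 0 - (3/3)t = 0 - 1t
for any integer t.

a = 7 + 2t, b = 0 - 1t for integer t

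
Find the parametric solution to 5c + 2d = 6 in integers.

Step 1: Compute gcd(5, 2) = 1.
Since 1 divides 6, solutions exist.

Step 2: Find a particular solution using extended Euclidean algorithm.
We get c₀ = 6, d₀ = -12.
Check: 5*6 + 2*-12 = 6 = 6 ✓

Step 3: Write the general solution.
c = 6 + (2/1)t = 6 + 2t
d = -12 - (5/1)t = -12 - 5t
for any integer t.

c = 6 + 2t, d = -12 - 5t for integer t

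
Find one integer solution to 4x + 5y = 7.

Step 1: Check solvability.
gcd(4, 5) = 1
Since 1 divides 7, solutions exist.

Step 2: Apply extended Euclidean algorithm to find gcd.
We find integers such that 4*x0 + 5*y0 = 1

Step 3: Scale the particular solution.
Multiply by 7/1 = 7:
x = -7, y = 7

Step 4: Verify.
4*(-7) + 5*(7) = 7 = 7 ✓

x = -7, y = 7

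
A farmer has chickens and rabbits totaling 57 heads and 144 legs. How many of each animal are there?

Let c = chickens, r = rabbits.
Heads: c + r = 57
Legs: 2c + 4r = 144
From the first equation, c = 57 - r. Substitute:
2(57 - r) + 4r = 144
114 + 2r = 144
r = (144 - 114)/2 = 15
c = 57 - 15 = 42

Chickens: 42, Rabbits: 15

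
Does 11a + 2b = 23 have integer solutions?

Step 1: Compute gcd(11, 2).
gcd(11, 2) = 1

Step 2: Check divisibility.
Does 1 divide 23? 23 = 1 x 23, so yes.

By the theorem on linear Diophantine equations, 11a + 2b = 23 has integer solutions if and only if gcd(11, 2) divides 23. Since 1 | 23, solutions exist.

Yes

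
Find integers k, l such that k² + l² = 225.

We need to find integers k, l > 0 such that k² + l² = 225.
Trying k = 9: l² = 225 - 9² = 225 - 81 = 144
l = 12
Check: 9² + 12² = 81 + 144 = 225 ✓

225 = 9² + 12²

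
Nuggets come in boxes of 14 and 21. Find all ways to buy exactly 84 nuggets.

We need non-negative integers (x, y) with 14x + 21y = 84.
For each x in 0..6, check if 84 - 14x is a non-negative multiple of 21.
x = 0: 21y = 84, y = 4 ✓
x = 3: 21y = 42, y = 2 ✓
x = 6: 21y = 0, y = 0 ✓

(0 boxes of 14, 4 boxes of 21), (3 boxes of 14, 2 boxes of 21), (6 boxes of 14, 0 boxes of 21)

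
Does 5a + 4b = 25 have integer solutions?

Step 1: Compute gcd(5, 4).
gcd(5, 4) = 1

Step 2: Check divisibility.
Does 1 divide 25? 25 = 1 x 25, so yes.

By the theorem on linear Diophantine equations, 5a + 4b = 25 has integer solutions if and only if gcd(5, 4) divides 25. Since 1 | 25, solutions exist.

Yes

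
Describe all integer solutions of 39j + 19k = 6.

Step 1: Compute gcd(39, 19) = 1.
Since 1 divides 6, solutions exist.

Step 2: Find a particular solution using extended Euclidean algorithm.
We get j₀ = 6, k₀ = -12.
Check: 39*6 + 19*-12 = 6 = 6 ✓

Step 3: Write the general solution.
j = 6 + (19/1)t = 6 + 19t
k = -12 - (39/1)t = -12 - 39t
for any integer t.

j = 6 + 19t, k = -12 - 39t for integer t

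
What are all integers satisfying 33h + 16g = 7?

Step 1: Compute gcd(33, 16) = 1.
Since 1 divides 7, solutions exist.

Step 2: Find a particular solution using extended Euclidean algorithm.
We get h₀ = 7, g₀ = -14.
Check: 33*7 + 16*-14 = 7 = 7 ✓

Step 3: Write the general solution.
h = 7 + (16/1)t = 7 + 16t
g = -14 - (33/1)t = -14 - 33t
for any integer t.

h = 7 + 16t, g = -14 - 33t for integer t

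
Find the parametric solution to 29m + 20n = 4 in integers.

Step 1: Compute gcd(29, 20) = 1.
Since 1 divides 4, solutions exist.

Step 2: Find a particular solution using extended Euclidean algorithm.
We get m₀ = 36, n₀ = -52.
Check: 29*36 + 20*-52 = 4 = 4 ✓

Step 3: Write the general solution.
m = 36 + (20/1)t = 36 + 20t
n = -52 - (29/1)t = -52 - 29t
for any integer t.

m = 36 + 20t, n = -52 - 29t for integer t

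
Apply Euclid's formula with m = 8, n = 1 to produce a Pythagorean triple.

a = m² - n² = 8² - 1² = 64 - 1 = 63
b = 2mn = 2·8·1 = 16
c = m² + n² = 64 + 1 = 65
Verify: 63² + 16² = 3969 + 256 = 4225 = 65² ✓

(63, 16, 65)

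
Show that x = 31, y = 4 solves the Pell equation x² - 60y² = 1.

Compute x² = 31² = 961
Compute 60y² = 60·4² = 60·16 = 960
x² - 60y² = 961 - 960 = 1
Since this equals 1, (31, 4) is a solution.

Yes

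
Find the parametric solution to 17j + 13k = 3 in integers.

Step 1: Compute gcd(17, 13) = 1.
Since 1 divides 3, solutions exist.

Step 2: Find a particular solution using extended Euclidean algorithm.
We get j₀ = -9, k₀ = 12.
Check: 17*-9 + 13*12 = 3 = 3 ✓

Step 3: Write the general solution.
j = -9 + (13/1)t = -9 + 13t
k = 12 - (17/1)t = 12 - 17t
for any integer t.

j = -9 + 13t, k = 12 - 17t for integer t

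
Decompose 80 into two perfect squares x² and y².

We need to find integers x, y > 0 such that x² + y² = 80.
Trying x = 4: y² = 80 - 4² = 80 - 16 = 64
y = 8
Check: 4² + 8² = 16 + 64 = 80 ✓

80 = 4² + 8²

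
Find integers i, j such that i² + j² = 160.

We need to find integers i, j > 0 such that i² + j² = 160.
Trying i = 4: j² = 160 - 4² = 160 - 16 = 144
j = 12
Check: 4² + 12² = 16 + 144 = 160 ✓

160 = 4² + 12²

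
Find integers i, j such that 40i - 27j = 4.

Step 1: Check solvability.
gcd(40, 27) = 1
Since 1 divides 4, solutions exist.

Step 2: Apply extended Euclidean algorithm to find gcd.
We find integers such that 40*x0 + 27*y0 = 1

Step 3: Scale the particular solution.
Multiply by 4/1 = 4:
i = -8, j = -12

Step 4: Verify.
40*(-8) - 27*(-12) = 4 = 4 ✓

i = -8, j = -12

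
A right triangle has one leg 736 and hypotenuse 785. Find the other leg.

a² = c² - b² = 616225 - 541696 = 74529
a = 273

273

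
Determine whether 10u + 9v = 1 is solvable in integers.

Step 1: Compute gcd(10, 9).
gcd(10, 9) = 1

Step 2: Check divisibility.
Does 1 divide 1? 1 = 1 x 1, so yes.

By the theorem on linear Diophantine equations, 10u + 9v = 1 has integer solutions if and only if gcd(10, 9) divides 1. Since 1 | 1, solutions exist.

Yes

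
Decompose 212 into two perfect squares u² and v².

We need to find integers u, v > 0 such that u² + v² = 212.
Trying u = 4: v² = 212 - 4² = 212 - 16 = 196
v = 14
Check: 4² + 14² = 16 + 196 = 212 ✓

212 = 4² + 14²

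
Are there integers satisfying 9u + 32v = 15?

Step 1: Compute gcd(9, 32).
gcd(9, 32) = 1

Step 2: Check divisibility.
Does 1 divide 15? 15 = 1 x 15, so yes.

By the theorem on linear Diophantine equations, 9u + 32v = 15 has integer solutions if and only if gcd(9, 32) divides 15. Since 1 | 15, solutions exist.

Yes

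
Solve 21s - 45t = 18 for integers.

Step 1: Check solvability.
gcd(21, 45) = 3
Since 3 divides 18, solutions exist.

Step 2: Apply extended Euclidean algorithm to find gcd.
We find integers such that 21*x0 + 45*y0 = 3

Step 3: Scale the particular solution.
Multiply by 18/3 = 6:
s = -12, t = -6

Step 4: Verify.
21*(-12) - 45*(-6) = 18 = 18 ✓

s = -12, t = -6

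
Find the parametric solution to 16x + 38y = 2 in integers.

Step 1: Compute gcd(16, 38) = 2.
Since 2 divides 2, solutions exist.

Step 2: Find a particular solution using extended Euclidean algorithm.
We get x₀ = -7, y₀ = 3.
Check: 16*-7 + 38*3 = 2 = 2 ✓

Step 3: Write the general solution.
x = -7 + (38/2)t = -7 + 19t
y = 3 - (16/2)t = 3 - 8t
for any integer t.

x = -7 + 19t, y = 3 - 8t for integer t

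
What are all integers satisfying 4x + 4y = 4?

Step 1: Compute gcd(4, 4) = 4.
Since 4 divides 4, solutions exist.

Step 2: Find a particular solution using extended Euclidean algorithm.
We get x₀ = 0, y₀ = 1.
Check: 4*0 + 4*1 = 4 = 4 ✓

Step 3: Write the general solution.
x = 0 + (4/4)t = 0 + 1t
y = 1 - (4/4)t = 1 - 1t
for any integer t.

x = 0 + 1t, y = 1 - 1t for integer t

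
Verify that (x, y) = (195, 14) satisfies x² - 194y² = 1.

Compute x² = 195² = 38025
Compute 194y² = 194·14² = 194·196 = 38024
x² - 194y² = 38025 - 38024 = 1
Since this equals 1, (195, 14) is a solution.

Yes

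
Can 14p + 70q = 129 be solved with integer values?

Step 1: Compute gcd(14, 70).
gcd(14, 70) = 14

Step 2: Check divisibility.
Does 14 divide 129? 129 = 14 x 9 + 3, so no.

By the theorem on linear Diophantine equations, 14p + 70q = 129 has integer solutions if and only if gcd(14, 70) divides 129. Since 14 does not divide 129, no solutions exist.

No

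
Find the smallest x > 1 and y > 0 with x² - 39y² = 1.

We seek the smallest positive integers (x, y) with x² - 39y² = 1, i.e., x² = 39y² + 1.
Try successive y values:
y = 1: x² = 39·1² + 1 = 40, not a perfect square
y = 2: x² = 39·2² + 1 = 157, not a perfect square
y = 3: x² = 39·3² + 1 = 352, not a perfect square
... continuing the search (or via continued fractions) ...
y = 4: x² = 39·4² + 1 = 625, x = 25 ✓

Verify: 25² - 39·4² = 625 - 624 = 1 ✓

x = 25, y = 4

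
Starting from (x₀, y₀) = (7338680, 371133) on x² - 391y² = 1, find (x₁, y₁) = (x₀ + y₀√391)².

Solutions to x² - Dy² = 1 are generated by powers of (x₀ + y₀√D).
The next solution satisfies x₁ + y₁√391 = (x₀ + y₀√391)², giving:
x₁ = x₀² + 391y₀² = 7338680² + 391·371133² = 53856224142400 + 53856224142399 = 107712448284799
y₁ = 2x₀y₀ = 2·7338680·371133 = 5447252648880

Verify: 107712448284799² - 391·5447252648880² = 11601971515505499037014470401 - 11601971515505499037014470400 = 1 ✓

x = 107712448284799, y = 5447252648880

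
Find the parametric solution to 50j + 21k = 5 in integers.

Step 1: Compute gcd(50, 21) = 1.
Since 1 divides 5, solutions exist.

Step 2: Find a particular solution using extended Euclidean algorithm.
We get j₀ = 40, k₀ = -95.
Check: 50*40 + 21*-95 = 5 = 5 ✓

Step 3: Write the general solution.
j = 40 + (21/1)t = 40 + 21t
k = -95 - (50/1)t = -95 - 50t
for any integer t.

j = 40 + 21t, k = -95 - 50t for integer t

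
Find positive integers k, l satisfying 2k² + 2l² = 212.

Try small values of k and check whether (212 - 2k²)/2 is a perfect square.
k = 5: 2·5² = 50, so 2l² = 212 - 50 = 162, giving l² = 81, l = 9.
Check: 2·5² + 2·9² = 50 + 162 = 212 ✓

k = 5, l = 9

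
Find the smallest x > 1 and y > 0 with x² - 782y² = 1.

We seek the smallest positive integers (x, y) with x² - 782y² = 1, i.e., x² = 782y² + 1.
Try successive y values:
y = 1: x² = 782·1² + 1 = 783, not a perfect square
y = 2: x² = 782·2² + 1 = 3129, not a perfect square
y = 3: x² = 782·3² + 1 = 7039, not a perfect square
... continuing the search (or via continued fractions) ...
y = 28: x² = 782·28² + 1 = 613089, x = 783 ✓

Verify: 783² - 782·28² = 613089 - 613088 = 1 ✓

x = 783, y = 28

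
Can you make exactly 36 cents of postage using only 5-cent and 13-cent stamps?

We need non-negative x, y with 5x + 13y = 36.
gcd(5, 13) = 1 divides 36, so integer solutions exist.
Search for a non-negative one: x = 2 gives 13y = 36 - 10 = 26, so y = 2.
Check: 5·2 + 13·2 = 36 ✓

Yes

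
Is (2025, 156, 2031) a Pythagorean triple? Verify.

Compute a² + b² = 2025² + 156² = 4100625 + 24336 = 4124961
Compute c² = 2031² = 4124961
Since 4124961 = 4124961, confirmed.

Yes, it is a Pythagorean triple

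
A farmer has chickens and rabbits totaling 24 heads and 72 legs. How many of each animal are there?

Let c = chickens, r = rabbits.
Heads: c + r = 24
Legs: 2c + 4r = 72
From the first equation, c = 24 - r. Substitute:
2(24 - r) + 4r = 72
48 + 2r = 72
r = (72 - 48)/2 = 12
c = 24 - 12 = 12

Chickens: 12, Rabbits: 12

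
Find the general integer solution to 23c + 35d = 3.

Step 1: Compute gcd(23, 35) = 1.
Since 1 divides 3, solutions exist.

Step 2: Find a particular solution using extended Euclidean algorithm.
We get c₀ = -9, d₀ = 6.
Check: 23*-9 + 35*6 = 3 = 3 ✓

Step 3: Write the general solution.
c = -9 + (35/1)t = -9 + 35t
d = 6 - (23/1)t = 6 - 23t
for any integer t.

c = -9 + 35t, d = 6 - 23t for integer t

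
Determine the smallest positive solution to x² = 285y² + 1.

We seek the smallest positive integers (x, y) with x² - 285y² = 1, i.e., x² = 285y² + 1.
Try successive y values:
y = 1: x² = 285·1² + 1 = 286, not a perfect square
y = 2: x² = 285·2² + 1 = 1141, not a perfect square
y = 3: x² = 285·3² + 1 = 2566, not a perfect square
... continuing the search (or via continued fractions) ...
y = 144: x² = 285·144² + 1 = 5909761, x = 2431 ✓

Verify: 2431² - 285·144² = 5909761 - 5909760 = 1 ✓

x = 2431, y = 144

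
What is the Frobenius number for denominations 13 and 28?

For two coprime denominations a and b, the Frobenius number (largest value not representable as a non-negative combination) is ab - a - b.
Here gcd(13, 28) = 1, so they are coprime.
F(13, 28) = 13·28 - 13 - 28 = 364 - 41 = 323

323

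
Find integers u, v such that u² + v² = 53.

We need to find integers u, v > 0 such that u² + v² = 53.
Trying u = 2: v² = 53 - 2² = 53 - 4 = 49
v = 7
Check: 2² + 7² = 4 + 49 = 53 ✓

53 = 2² + 7²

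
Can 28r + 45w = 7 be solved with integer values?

Step 1: Compute gcd(28, 45).
gcd(28, 45) = 1

Step 2: Check divisibility.
Does 1 divide 7? 7 = 1 x 7, so yes.

By the theorem on linear Diophantine equations, 28r + 45w = 7 has integer solutions if and only if gcd(28, 45) divides 7. Since 1 | 7, solutions exist.

Yes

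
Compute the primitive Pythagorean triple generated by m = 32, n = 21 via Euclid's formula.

a = m² - n² = 1024 - 441 = 583
b = 2mn = 2·32·21 = 1344
c = m² + n² = 1024 + 441 = 1465
Verify: 583² + 1344² = 339889 + 1806336 = 2146225 = 1465² ✓

(583, 1344, 1465)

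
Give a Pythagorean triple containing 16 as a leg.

We need the other leg and hypotenuse such that 16² + x² = c².
Take x = 12, c = 20: 16² + 12² = 256 + 144 = 400 = 20² ✓
Triple: (12, 16, 20)

(12, 16, 20)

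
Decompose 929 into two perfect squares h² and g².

We need to find integers h, g > 0 such that h² + g² = 929.
Trying h = 20: g² = 929 - 20² = 929 - 400 = 529
g = 23
Check: 20² + 23² = 400 + 529 = 929 ✓

929 = 20² + 23²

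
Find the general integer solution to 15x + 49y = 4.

Step 1: Compute gcd(15, 49) = 1.
Since 1 divides 4, solutions exist.

Step 2: Find a particular solution using extended Euclidean algorithm.
We get x₀ = -52, y₀ = 16.
Check: 15*-52 + 49*16 = 4 = 4 ✓

Step 3: Write the general solution.
x = -52 + (49/1)t = -52 + 49t
y = 16 - (15/1)t = 16 - 15t
for any integer t.

x = -52 + 49t, y = 16 - 15t for integer t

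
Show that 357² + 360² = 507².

Compute a² + b² = 357² + 360² = 127449 + 129600 = 257049
Compute c² = 507² = 257049
Since 257049 = 257049, confirmed.

Yes, it is a Pythagorean triple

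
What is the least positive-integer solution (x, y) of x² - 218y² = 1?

We seek the smallest positive integers (x, y) with x² - 218y² = 1, i.e., x² = 218y² + 1.
Try successive y values:
y = 1: x² = 218·1² + 1 = 219, not a perfect square
y = 2: x² = 218·2² + 1 = 873, not a perfect square
y = 3: x² = 218·3² + 1 = 1963, not a perfect square
... continuing the search (or via continued fractions) ...
y = 8534: x² = 218·8534² + 1 = 15876756009, x = 126003 ✓

Verify: 126003² - 218·8534² = 15876756009 - 15876756008 = 1 ✓

x = 126003, y = 8534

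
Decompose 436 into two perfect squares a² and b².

We need to find integers a, b > 0 such that a² + b² = 436.
Trying a = 6: b² = 436 - 6² = 436 - 36 = 400
b = 20
Check: 6² + 20² = 36 + 400 = 436 ✓

436 = 6² + 20²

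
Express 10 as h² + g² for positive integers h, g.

We need to find integers h, g > 0 such that h² + g² = 10.
Trying h = 1: g² = 10 - 1² = 10 - 1 = 9
g = 3
Check: 1² + 3² = 1 + 9 = 10 ✓

10 = 1² + 3²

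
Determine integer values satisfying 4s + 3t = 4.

Step 1: Check solvability.
gcd(4, 3) = 1
Since 1 divides 4, solutions exist.

Step 2: Apply extended Euclidean algorithm to find gcd.
We find integers such that 4*x0 + 3*y0 = 1

Step 3: Scale the particular solution.
Multiply by 4/1 = 4:
s = 4, t = -4

Step 4: Verify.
4*(4) + 3*(-4) = 4 = 4 ✓

s = 4, t = -4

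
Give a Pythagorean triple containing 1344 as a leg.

We need the other leg and hypotenuse such that 1344² + x² = c².
Take x = 760, c = 1544: 1344² + 760² = 1806336 + 577600 = 2383936 = 1544² ✓
Triple: (760, 1344, 1544)

(760, 1344, 1544)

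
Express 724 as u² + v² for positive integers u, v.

We need to find integers u, v > 0 such that u² + v² = 724.
Trying u = 18: v² = 724 - 18² = 724 - 324 = 400
v = 20
Check: 18² + 20² = 324 + 400 = 724 ✓

724 = 18² + 20²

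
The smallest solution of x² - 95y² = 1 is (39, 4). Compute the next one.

Solutions to x² - Dy² = 1 are generated by powers of (x₀ + y₀√D).
The next solution satisfies x₁ + y₁√95 = (x₀ + y₀√95)², giving:
x₁ = x₀² + 95y₀² = 39² + 95·4² = 1521 + 1520 = 3041
y₁ = 2x₀y₀ = 2·39·4 = 312

Verify: 3041² - 95·312² = 9247681 - 9247680 = 1 ✓

x = 3041, y = 312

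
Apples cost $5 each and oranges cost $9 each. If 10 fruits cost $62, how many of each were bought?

Let a = apples, o = oranges.
a + o = 10
5a + 9o = 62
Substitute o = 10 - a:
5a + 9(10 - a) = 62
(5 - 9)a = 62 - 90
-4a = -28
a = 7, o = 10 - 7 = 3

Apples: 7, Oranges: 3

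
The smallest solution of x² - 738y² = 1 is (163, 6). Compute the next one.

Solutions to x² - Dy² = 1 are generated by powers of (x₀ + y₀√D).
The next solution satisfies x₁ + y₁√738 = (x₀ + y₀√738)², giving:
x₁ = x₀² + 738y₀² = 163² + 738·6² = 26569 + 26568 = 53137
y₁ = 2x₀y₀ = 2·163·6 = 1956

Verify: 53137² - 738·1956² = 2823540769 - 2823540768 = 1 ✓

x = 53137, y = 1956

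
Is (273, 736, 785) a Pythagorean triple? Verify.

Compute a² + b² = 273² + 736² = 74529 + 541696 = 616225
Compute c² = 785² = 616225
Since 616225 = 616225, confirmed.

Yes, it is a Pythagorean triple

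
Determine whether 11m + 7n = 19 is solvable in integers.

Step 1: Compute gcd(11, 7).
gcd(11, 7) = 1

Step 2: Check divisibility.
Does 1 divide 19? 19 = 1 x 19, so yes.

By the theorem on linear Diophantine equations, 11m + 7n = 19 has integer solutions if and only if gcd(11, 7) divides 19. Since 1 | 19, solutions exist.

Yes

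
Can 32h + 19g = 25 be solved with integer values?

Step 1: Compute gcd(32, 19).
gcd(32, 19) = 1

Step 2: Check divisibility.
Does 1 divide 25? 25 = 1 x 25, so yes.

By the theorem on linear Diophantine equations, 32h + 19g = 25 has integer solutions if and only if gcd(32, 19) divides 25. Since 1 | 25, solutions exist.

Yes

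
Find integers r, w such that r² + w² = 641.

We need to find integers r, w > 0 such that r² + w² = 641.
Trying r = 4: w² = 641 - 4² = 641 - 16 = 625
w = 25
Check: 4² + 25² = 16 + 625 = 641 ✓

641 = 4² + 25²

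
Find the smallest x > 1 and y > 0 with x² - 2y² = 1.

We seek the smallest positive integers (x, y) with x² - 2y² = 1, i.e., x² = 2y² + 1.
Try successive y values:
y = 1: x² = 2·1² + 1 = 3, not a perfect square
y = 2: x² = 2·2² + 1 = 9, x = 3 ✓

Verify: 3² - 2·2² = 9 - 8 = 1 ✓

x = 3, y = 2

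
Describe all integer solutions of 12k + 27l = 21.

Step 1: Compute gcd(12, 27) = 3.
Since 3 divides 21, solutions exist.

Step 2: Find a particular solution using extended Euclidean algorithm.
We get k₀ = -14, l₀ = 7.
Check: 12*-14 + 27*7 = 21 = 21 ✓

Step 3: Write the general solution.
k = -14 + (27/3)t = -14 + 9t
l = 7 - (12/3)t = 7 - 4t
for any integer t.

k = -14 + 9t, l = 7 - 4t for integer t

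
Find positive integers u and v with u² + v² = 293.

We need to find integers u, v > 0 such that u² + v² = 293.
Trying u = 2: v² = 293 - 2² = 293 - 4 = 289
v = 17
Check: 2² + 17² = 4 + 289 = 293 ✓

293 = 2² + 17²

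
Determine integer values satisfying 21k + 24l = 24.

Step 1: Check solvability.
gcd(21, 24) = 3
Since 3 divides 24, solutions exist.

Step 2: Apply extended Euclidean algorithm to find gcd.
We find integers such that 21*x0 + 24*y0 = 3

Step 3: Scale the particular solution.
Multiply by 24/3 = 8:
k = -8, l = 8

Step 4: Verify.
21*(-8) + 24*(8) = 24 = 24 ✓

k = -8, l = 8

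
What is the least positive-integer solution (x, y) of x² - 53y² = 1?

We seek the smallest positive integers (x, y) with x² - 53y² = 1, i.e., x² = 53y² + 1.
Try successive y values:
y = 1: x² = 53·1² + 1 = 54, not a perfect square
y = 2: x² = 53·2² + 1 = 213, not a perfect square
y = 3: x² = 53·3² + 1 = 478, not a perfect square
... continuing the search (or via continued fractions) ...
y = 9100: x² = 53·9100² + 1 = 4388930001, x = 66249 ✓

Verify: 66249² - 53·9100² = 4388930001 - 4388930000 = 1 ✓

x = 66249, y = 9100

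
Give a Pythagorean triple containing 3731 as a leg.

We need the other leg and hypotenuse such that 3731² + x² = c².
Take x = 5292, c = 6475: 3731² + 5292² = 13920361 + 28005264 = 41925625 = 6475² ✓
Triple: (3731, 5292, 6475)

(3731, 5292, 6475)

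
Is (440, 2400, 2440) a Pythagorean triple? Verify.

Compute a² + b² = 440² + 2400² = 193600 + 5760000 = 5953600
Compute c² = 2440² = 5953600
Since 5953600 = 5953600, confirmed.

Yes, it is a Pythagorean triple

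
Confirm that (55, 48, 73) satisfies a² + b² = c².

Compute a² + b² = 55² + 48² = 3025 + 2304 = 5329
Compute c² = 73² = 5329
Since 5329 = 5329, confirmed.

Yes, it is a Pythagorean triple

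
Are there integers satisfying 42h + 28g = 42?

Step 1: Compute gcd(42, 28).
gcd(42, 28) = 14

Step 2: Check divisibility.
Does 14 divide 42? 42 = 14 x 3, so yes.

By the theorem on linear Diophantine equations, 42h + 28g = 42 has integer solutions if and only if gcd(42, 28) divides 42. Since 14 | 42, solutions exist.

Yes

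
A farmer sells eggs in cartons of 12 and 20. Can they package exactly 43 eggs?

We need non-negative a, b with 12a + 20b = 43.
gcd(12, 20) = 4, and 4 does not divide 43.
No integer solutions exist.

No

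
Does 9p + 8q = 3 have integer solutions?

Step 1: Compute gcd(9, 8).
gcd(9, 8) = 1

Step 2: Check divisibility.
Does 1 divide 3? 3 = 1 x 3, so yes.

By the theorem on linear Diophantine equations, 9p + 8q = 3 has integer solutions if and only if gcd(9, 8) divides 3. Since 1 | 3, solutions exist.

Yes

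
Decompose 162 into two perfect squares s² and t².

We need to find integers s, t > 0 such that s² + t² = 162.
Trying s = 9: t² = 162 - 9² = 162 - 81 = 81
t = 9
Check: 9² + 9² = 81 + 81 = 162 ✓

162 = 9² + 9²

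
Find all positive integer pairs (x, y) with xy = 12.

The positive divisors of 12 are: 1, 2, 3, 4, 6, 12.
Each divisor d gives the pair (d, 12/d):
(1, 12), (2, 6), (3, 4), (4, 3), (6, 2), (12, 1)

(1, 12), (2, 6), (3, 4), (4, 3), (6, 2), (12, 1)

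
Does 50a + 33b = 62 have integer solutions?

Step 1: Compute gcd(50, 33).
gcd(50, 33) = 1

Step 2: Check divisibility.
Does 1 divide 62? 62 = 1 x 62, so yes.

By the theorem on linear Diophantine equations, 50a + 33b = 62 has integer solutions if and only if gcd(50, 33) divides 62. Since 1 | 62, solutions exist.

Yes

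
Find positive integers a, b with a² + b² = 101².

We need a² + b² = 101² = 10201.
Trying: 99² + 20² = 9801 + 400 = 10201 ✓

(99, 20, 101)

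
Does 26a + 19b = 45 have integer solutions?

Step 1: Compute gcd(26, 19).
gcd(26, 19) = 1

Step 2: Check divisibility.
Does 1 divide 45? 45 = 1 x 45, so yes.

By the theorem on linear Diophantine equations, 26a + 19b = 45 has integer solutions if and only if gcd(26, 19) divides 45. Since 1 | 45, solutions exist.

Yes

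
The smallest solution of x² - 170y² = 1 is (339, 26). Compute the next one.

Solutions to x² - Dy² = 1 are generated by powers of (x₀ + y₀√D).
The next solution satisfies x₁ + y₁√170 = (x₀ + y₀√170)², giving:
x₁ = x₀² + 170y₀² = 339² + 170·26² = 114921 + 114920 = 229841
y₁ = 2x₀y₀ = 2·339·26 = 17628

Verify: 229841² - 170·17628² = 52826885281 - 52826885280 = 1 ✓

x = 229841, y = 17628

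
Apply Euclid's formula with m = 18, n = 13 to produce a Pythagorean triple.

a = m² - n² = 18² - 13² = 324 - 169 = 155
b = 2mn = 2·18·13 = 468
c = m² + n² = 324 + 169 = 493
Verify: 155² + 468² = 24025 + 219024 = 243049 = 493² ✓

(155, 468, 493)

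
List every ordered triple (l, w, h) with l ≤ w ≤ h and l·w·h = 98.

Iterate l from 1 to ⌊98^(1/3)⌋. For each l dividing 98, iterate w ≥ l with w dividing 98/l, and set h = 98/(l·w).
Triples found (4): (1×1×98), (1×2×49), (1×7×14), (2×7×7)

(1×1×98), (1×2×49), (1×7×14), (2×7×7)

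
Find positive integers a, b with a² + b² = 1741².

We need a² + b² = 1741² = 3031081.
Trying: 59² + 1740² = 3481 + 3027600 = 3031081 ✓

(59, 1740, 1741)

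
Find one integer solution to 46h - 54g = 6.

Step 1: Check solvability.
gcd(46, 54) = 2
Since 2 divides 6, solutions exist.

Step 2: Apply extended Euclidean algorithm to find gcd.
We find integers such that 46*x0 + 54*y0 = 2

Step 3: Scale the particular solution.
Multiply by 6/2 = 3:
h = -21, g = -18

Step 4: Verify.
46*(-21) - 54*(-18) = 6 = 6 ✓

h = -21, g = -18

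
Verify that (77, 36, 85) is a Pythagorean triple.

Compute a² + b²:
77² + 36² = 5929 + 1296 = 7225
Compute c²:
85² = 7225
Since 7225 = 7225, it is a Pythagorean triple.

Yes, it is a Pythagorean triple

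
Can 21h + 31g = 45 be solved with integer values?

Step 1: Compute gcd(21, 31).
gcd(21, 31) = 1

Step 2: Check divisibility.
Does 1 divide 45? 45 = 1 x 45, so yes.

By the theorem on linear Diophantine equations, 21h + 31g = 45 has integer solutions if and only if gcd(21, 31) divides 45. Since 1 | 45, solutions exist.

Yes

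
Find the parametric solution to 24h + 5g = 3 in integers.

Step 1: Compute gcd(24, 5) = 1.
Since 1 divides 3, solutions exist.

Step 2: Find a particular solution using extended Euclidean algorithm.
We get h₀ = -3, g₀ = 15.
Check: 24*-3 + 5*15 = 3 = 3 ✓

Step 3: Write the general solution.
h = -3 + (5/1)t = -3 + 5t
g = 15 - (24/1)t = 15 - 24t
for any integer t.

h = -3 + 5t, g = 15 - 24t for integer t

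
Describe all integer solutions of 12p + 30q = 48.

Step 1: Compute gcd(12, 30) = 6.
Since 6 divides 48, solutions exist.

Step 2: Find a particular solution using extended Euclidean algorithm.
We get p₀ = -16, q₀ = 8.
Check: 12*-16 + 30*8 = 48 = 48 ✓

Step 3: Write the general solution.
p = -16 + (30/6)t = -16 + 5t
q = 8 - (12/6)t = 8 - 2t
for any integer t.

p = -16 + 5t, q = 8 - 2t for integer t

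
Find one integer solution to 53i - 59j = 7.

Step 1: Check solvability.
gcd(53, 59) = 1
Since 1 divides 7, solutions exist.

Step 2: Apply extended Euclidean algorithm to find gcd.
We find integers such that 53*x0 + 59*y0 = 1

Step 3: Scale the particular solution.
Multiply by 7/1 = 7:
i = -70, j = -63

Step 4: Verify.
53*(-70) - 59*(-63) = 7 = 7 ✓

i = -70, j = -63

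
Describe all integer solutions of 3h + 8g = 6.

Step 1: Compute gcd(3, 8) = 1.
Since 1 divides 6, solutions exist.

Step 2: Find a particular solution using extended Euclidean algorithm.
We get h₀ = 18, g₀ = -6.
Check: 3*18 + 8*-6 = 6 = 6 ✓

Step 3: Write the general solution.
h = 18 + (8/1)t = 18 + 8t
g = -6 - (3/1)t = -6 - 3t
for any integer t.

h = 18 + 8t, g = -6 - 3t for integer t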